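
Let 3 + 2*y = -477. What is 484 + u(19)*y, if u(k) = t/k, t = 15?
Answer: 5596/19 ≈ 294.53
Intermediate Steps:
y = -240 (y = -3/2 + (½)*(-477) = -3/2 - 477/2 = -240)
u(k) = 15/k
484 + u(19)*y = 484 + (15/19)*(-240) = 484 - 3600/19 = 5596/19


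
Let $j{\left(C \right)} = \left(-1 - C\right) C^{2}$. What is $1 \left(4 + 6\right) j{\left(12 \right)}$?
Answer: $-18720$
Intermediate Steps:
$j{\left(C \right)} = C^{2} \left(-1 - C\right)$
$1 \left(4 + 6\right) j{\left(12 \right)} = 1 \left(4 + 6\right) 12^{2} \left(-1 - 12\right) = 1 \cdot 10 \cdot 144 \left(-1 - 12\right) = 10 \cdot 144 \left(-13\right) = 10 \left(-1872\right) = -18720$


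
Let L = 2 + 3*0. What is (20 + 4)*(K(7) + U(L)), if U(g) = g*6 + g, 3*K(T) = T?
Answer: 392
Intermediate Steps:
K(T) = T/3
L = 2 (L = 2 + 0 = 2)
U(g) = 7*g (U(g) = 6*g + g = 7*g)
(20 + 4)*(K(7) + U(L)) = (20 + 4)*((⅓)*7 + 7*2) = 24*(7/3 + 14) = 24*(49/3) = 392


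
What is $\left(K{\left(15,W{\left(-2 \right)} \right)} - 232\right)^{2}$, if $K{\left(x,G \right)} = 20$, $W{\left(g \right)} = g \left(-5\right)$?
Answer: $44944$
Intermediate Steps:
$W{\left(g \right)} = - 5 g$
$\left(K{\left(15,W{\left(-2 \right)} \right)} - 232\right)^{2} = \left(20 - 232\right)^{2} = \left(-212\right)^{2} = 44944$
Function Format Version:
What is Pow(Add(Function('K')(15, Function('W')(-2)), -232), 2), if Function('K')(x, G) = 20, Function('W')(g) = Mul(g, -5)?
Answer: 44944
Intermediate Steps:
Function('W')(g) = Mul(-5, g)
Pow(Add(Function('K')(15, Function('W')(-2)), -232), 2) = Pow(Add(20, -232), 2) = Pow(-212, 2) = 44944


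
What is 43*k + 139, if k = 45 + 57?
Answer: 4525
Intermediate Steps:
k = 102
43*k + 139 = 43*102 + 139 = 4386 + 139 = 4525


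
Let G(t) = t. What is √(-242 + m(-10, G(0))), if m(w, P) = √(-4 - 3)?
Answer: √(-242 + I*√7) ≈ 0.08504 + 15.557*I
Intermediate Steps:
m(w, P) = I*√7 (m(w, P) = √(-7) = I*√7)
√(-242 + m(-10, G(0))) = √(-242 + I*√7)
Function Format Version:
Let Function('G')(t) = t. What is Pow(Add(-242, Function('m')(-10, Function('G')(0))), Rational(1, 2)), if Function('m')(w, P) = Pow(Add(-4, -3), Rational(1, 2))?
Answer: Pow(Add(-242, Mul(I, Pow(7, Rational(1, 2)))), Rational(1, 2)) ≈ Add(0.08504, Mul(15.557, I))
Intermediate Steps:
Function('m')(w, P) = Mul(I, Pow(7, Rational(1, 2))) (Function('m')(w, P) = Pow(-7, Rational(1, 2)) = Mul(I, Pow(7, Rational(1, 2))))
Pow(Add(-242, Function('m')(-10, Function('G')(0))), Rational(1, 2)) = Pow(Add(-242, Mul(I, Pow(7, Rational(1, 2)))), Rational(1, 2))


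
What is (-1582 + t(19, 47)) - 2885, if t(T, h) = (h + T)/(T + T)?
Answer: -84840/19 ≈ -4465.3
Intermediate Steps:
t(T, h) = (T + h)/(2*T) (t(T, h) = (T + h)/((2*T)) = (T + h)*(1/(2*T)) = (T + h)/(2*T))
(-1582 + t(19, 47)) - 2885 = (-1582 + (½)*(19 + 47)/19) - 2885 = (-1582 + (½)*(1/19)*66) - 2885 = (-1582 + 33/19) - 2885 = -30025/19 - 2885 = -84840/19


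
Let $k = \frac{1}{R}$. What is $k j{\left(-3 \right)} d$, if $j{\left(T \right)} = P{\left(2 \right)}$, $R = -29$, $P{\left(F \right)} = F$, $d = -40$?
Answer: $\frac{80}{29} \approx 2.7586$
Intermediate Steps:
$j{\left(T \right)} = 2$
$k = - \frac{1}{29}$ ($k = \frac{1}{-29} = - \frac{1}{29} \approx -0.034483$)
$k j{\left(-3 \right)} d = \left(- \frac{1}{29}\right) 2 \left(-40\right) = \left(- \frac{2}{29}\right) \left(-40\right) = \frac{80}{29}$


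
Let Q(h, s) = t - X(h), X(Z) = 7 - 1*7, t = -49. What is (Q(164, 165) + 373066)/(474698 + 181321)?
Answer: 124339/218673 ≈ 0.56861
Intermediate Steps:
X(Z) = 0 (X(Z) = 7 - 7 = 0)
Q(h, s) = -49 (Q(h, s) = -49 - 1*0 = -49 + 0 = -49)
(Q(164, 165) + 373066)/(474698 + 181321) = (-49 + 373066)/(474698 + 181321) = 373017/656019 = 373017*(1/656019) = 124339/218673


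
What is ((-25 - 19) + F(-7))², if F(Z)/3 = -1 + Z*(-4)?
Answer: 1369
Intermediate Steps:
F(Z) = -3 - 12*Z (F(Z) = 3*(-1 + Z*(-4)) = 3*(-1 - 4*Z) = -3 - 12*Z)
((-25 - 19) + F(-7))² = ((-25 - 19) + (-3 - 12*(-7)))² = (-44 + (-3 + 84))² = (-44 + 81)² = 37² = 1369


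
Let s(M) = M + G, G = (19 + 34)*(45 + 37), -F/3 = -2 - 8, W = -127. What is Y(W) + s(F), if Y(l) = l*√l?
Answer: 4376 - 127*I*√127 ≈ 4376.0 - 1431.2*I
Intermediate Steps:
F = 30 (F = -3*(-2 - 8) = -3*(-10) = 30)
Y(l) = l^(3/2)
G = 4346 (G = 53*82 = 4346)
s(M) = 4346 + M (s(M) = M + 4346 = 4346 + M)
Y(W) + s(F) = (-127)^(3/2) + (4346 + 30) = -127*I*√127 + 4376 = 4376 - 127*I*√127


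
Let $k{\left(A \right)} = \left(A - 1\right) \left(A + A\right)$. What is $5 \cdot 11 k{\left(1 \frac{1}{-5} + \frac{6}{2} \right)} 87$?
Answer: $\frac{241164}{5} \approx 48233.0$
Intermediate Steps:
$k{\left(A \right)} = 2 A \left(-1 + A\right)$ ($k{\left(A \right)} = \left(-1 + A\right) 2 A = 2 A \left(-1 + A\right)$)
$5 \cdot 11 k{\left(1 \frac{1}{-5} + \frac{6}{2} \right)} 87 = 5 \cdot 11 \cdot 2 \left(1 \frac{1}{-5} + \frac{6}{2}\right) \left(-1 + \left(1 \frac{1}{-5} + \frac{6}{2}\right)\right) 87 = 55 \cdot 2 \left(1 \left(- \frac{1}{5}\right) + 6 \cdot \frac{1}{2}\right) \left(-1 + \left(1 \left(- \frac{1}{5}\right) + 6 \cdot \frac{1}{2}\right)\right) 87 = 55 \cdot 2 \left(- \frac{1}{5} + 3\right) \left(-1 + \left(- \frac{1}{5} + 3\right)\right) 87 = 55 \cdot 2 \cdot \frac{14}{5} \left(-1 + \frac{14}{5}\right) 87 = 55 \cdot 2 \cdot \frac{14}{5} \cdot \frac{9}{5} \cdot 87 = 55 \cdot \frac{252}{25} \cdot 87 = \frac{2772}{5} \cdot 87 = \frac{241164}{5}$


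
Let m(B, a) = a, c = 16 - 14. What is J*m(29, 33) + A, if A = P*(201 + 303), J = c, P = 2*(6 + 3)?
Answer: 9138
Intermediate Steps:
c = 2
P = 18 (P = 2*9 = 18)
J = 2
A = 9072 (A = 18*(201 + 303) = 18*504 = 9072)
J*m(29, 33) + A = 2*33 + 9072 = 66 + 9072 = 9138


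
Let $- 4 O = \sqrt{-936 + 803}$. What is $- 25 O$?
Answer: $\frac{25 i \sqrt{133}}{4} \approx 72.078 i$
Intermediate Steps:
$O = - \frac{i \sqrt{133}}{4}$ ($O = - \frac{\sqrt{-936 + 803}}{4} = - \frac{\sqrt{-133}}{4} = - \frac{i \sqrt{133}}{4} \approx - 2.8831 i$)
$- 25 O = - 25 \left(- \frac{i \sqrt{133}}{4}\right) = \frac{25 i \sqrt{133}}{4}$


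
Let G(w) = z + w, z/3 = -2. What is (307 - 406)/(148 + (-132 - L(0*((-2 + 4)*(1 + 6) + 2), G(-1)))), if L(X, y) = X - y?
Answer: -11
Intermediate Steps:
z = -6 (z = 3*(-2) = -6)
G(w) = -6 + w
(307 - 406)/(148 + (-132 - L(0*((-2 + 4)*(1 + 6) + 2), G(-1)))) = (307 - 406)/(148 + (-132 - (0*((-2 + 4)*(1 + 6) + 2) - (-6 - 1)))) = -99/(148 + (-132 - (0*(2*7 + 2) - 1*(-7)))) = -99/(148 + (-132 - (0*(14 + 2) + 7))) = -99/(148 + (-132 - (0*16 + 7))) = -99/(148 + (-132 - (0 + 7))) = -99/(148 + (-132 - 1*7)) = -99/(148 + (-132 - 7)) = -99/(148 - 139) = -99/9 = -99*1/9 = -11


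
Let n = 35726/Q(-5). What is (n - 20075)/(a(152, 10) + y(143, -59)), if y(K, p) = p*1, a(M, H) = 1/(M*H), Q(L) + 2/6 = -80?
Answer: 7516784560/21612639 ≈ 347.80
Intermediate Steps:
Q(L) = -241/3 (Q(L) = -⅓ - 80 = -241/3)
a(M, H) = 1/(H*M)
n = -107178/241 (n = 35726/(-241/3) = 35726*(-3/241) = -107178/241 ≈ -444.72)
y(K, p) = p
(n - 20075)/(a(152, 10) + y(143, -59)) = (-107178/241 - 20075)/(1/(10*152) - 59) = -4945253/(241*((⅒)*(1/152) - 59)) = -4945253/(241*(1/1520 - 59)) = -4945253/(241*(-89679/1520)) = -4945253/241*(-1520/89679) = 7516784560/21612639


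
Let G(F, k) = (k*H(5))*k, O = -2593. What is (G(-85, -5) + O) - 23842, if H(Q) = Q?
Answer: -26310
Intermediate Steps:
G(F, k) = 5*k² (G(F, k) = (k*5)*k = (5*k)*k = 5*k²)
(G(-85, -5) + O) - 23842 = (5*(-5)² - 2593) - 23842 = (5*25 - 2593) - 23842 = (125 - 2593) - 23842 = -2468 - 23842 = -26310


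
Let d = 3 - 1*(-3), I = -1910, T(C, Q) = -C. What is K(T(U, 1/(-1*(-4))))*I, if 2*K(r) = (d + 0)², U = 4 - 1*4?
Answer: -34380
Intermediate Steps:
U = 0 (U = 4 - 4 = 0)
d = 6 (d = 3 + 3 = 6)
K(r) = 18 (K(r) = (6 + 0)²/2 = (½)*6² = (½)*36 = 18)
K(T(U, 1/(-1*(-4))))*I = 18*(-1910) = -34380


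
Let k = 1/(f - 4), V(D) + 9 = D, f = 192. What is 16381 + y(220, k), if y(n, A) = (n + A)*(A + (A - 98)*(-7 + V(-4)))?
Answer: 15818885485/35344 ≈ 4.4757e+5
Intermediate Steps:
V(D) = -9 + D
k = 1/188 (k = 1/(192 - 4) = 1/188 ≈ 0.0053191)
y(n, A) = (1960 - 19*A)*(A + n) (y(n, A) = (n + A)*(A + (A - 98)*(-7 + (-9 - 4))) = (A + n)*(A + (-98 + A)*(-7 - 13)) = (A + n)*(A + (-98 + A)*(-20)) = (A + n)*(A + (1960 - 20*A)) = (A + n)*(1960 - 19*A) = (1960 - 19*A)*(A + n))
16381 + y(220, k) = 16381 + (-19*(1/188)² + 1960*(1/188) + 1960*220 - 19*1/188*220) = 16381 + (-19*1/35344 + 490/47 + 431200 - 1045/47) = 16381 + (-19/35344 + 490/47 + 431200 - 1045/47) = 16381 + 15239915421/35344 = 15818885485/35344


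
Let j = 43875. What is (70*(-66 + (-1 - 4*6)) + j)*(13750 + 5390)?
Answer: 717845700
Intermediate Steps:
(70*(-66 + (-1 - 4*6)) + j)*(13750 + 5390) = (70*(-66 + (-1 - 4*6)) + 43875)*(13750 + 5390) = (70*(-66 + (-1 - 24)) + 43875)*19140 = (70*(-66 - 25) + 43875)*19140 = (70*(-91) + 43875)*19140 = (-6370 + 43875)*19140 = 37505*19140 = 717845700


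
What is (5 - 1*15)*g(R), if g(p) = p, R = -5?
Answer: 50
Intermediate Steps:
(5 - 1*15)*g(R) = (5 - 1*15)*(-5) = (5 - 15)*(-5) = -10*(-5) = 50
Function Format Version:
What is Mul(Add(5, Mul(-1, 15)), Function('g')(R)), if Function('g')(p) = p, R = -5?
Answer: 50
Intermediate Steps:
Mul(Add(5, Mul(-1, 15)), Function('g')(R)) = Mul(Add(5, Mul(-1, 15)), -5) = Mul(Add(5, -15), -5) = Mul(-10, -5) = 50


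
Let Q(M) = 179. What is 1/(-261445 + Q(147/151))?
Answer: -1/261266 ≈ -3.8275e-6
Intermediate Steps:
1/(-261445 + Q(147/151)) = 1/(-261445 + 179) = 1/(-261266) = -1/261266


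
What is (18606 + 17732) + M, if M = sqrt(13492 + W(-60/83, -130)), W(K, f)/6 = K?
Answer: 36338 + 2*sqrt(23229127)/83 ≈ 36454.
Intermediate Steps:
W(K, f) = 6*K
M = 2*sqrt(23229127)/83 (M = sqrt(13492 + 6*(-60/83)) = sqrt(13492 - 360/83) = sqrt(1119476/83) = 2*sqrt(23229127)/83 ≈ 116.14)
(18606 + 17732) + M = (18606 + 17732) + 2*sqrt(23229127)/83 = 36338 + 2*sqrt(23229127)/83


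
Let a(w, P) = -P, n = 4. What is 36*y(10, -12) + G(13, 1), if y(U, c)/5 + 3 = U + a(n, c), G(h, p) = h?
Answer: 3433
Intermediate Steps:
y(U, c) = -15 - 5*c + 5*U (y(U, c) = -15 + 5*(U - c) = -15 + (-5*c + 5*U) = -15 - 5*c + 5*U)
36*y(10, -12) + G(13, 1) = 36*(-15 - 5*(-12) + 5*10) + 13 = 36*(-15 + 60 + 50) + 13 = 36*95 + 13 = 3420 + 13 = 3433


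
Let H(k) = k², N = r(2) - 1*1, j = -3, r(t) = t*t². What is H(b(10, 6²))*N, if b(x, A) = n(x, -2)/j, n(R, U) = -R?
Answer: 700/9 ≈ 77.778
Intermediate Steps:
r(t) = t³
b(x, A) = x/3 (b(x, A) = -x/(-3) = -x*(-⅓) = x/3)
N = 7 (N = 2³ - 1*1 = 8 - 1 = 7)
H(b(10, 6²))*N = ((⅓)*10)²*7 = (10/3)²*7 = (100/9)*7 = 700/9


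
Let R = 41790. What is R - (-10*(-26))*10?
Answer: 39190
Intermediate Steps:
R - (-10*(-26))*10 = 41790 - (-10*(-26))*10 = 41790 - 260*10 = 41790 - 1*2600 = 41790 - 2600 = 39190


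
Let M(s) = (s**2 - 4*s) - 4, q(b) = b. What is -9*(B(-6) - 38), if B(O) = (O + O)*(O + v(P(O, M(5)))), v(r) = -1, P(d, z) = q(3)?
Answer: -414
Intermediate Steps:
M(s) = -4 + s**2 - 4*s
P(d, z) = 3
B(O) = 2*O*(-1 + O) (B(O) = (O + O)*(O - 1) = (2*O)*(-1 + O) = 2*O*(-1 + O))
-9*(B(-6) - 38) = -9*(2*(-6)*(-1 - 6) - 38) = -9*(2*(-6)*(-7) - 38) = -9*(84 - 38) = -9*46 = -414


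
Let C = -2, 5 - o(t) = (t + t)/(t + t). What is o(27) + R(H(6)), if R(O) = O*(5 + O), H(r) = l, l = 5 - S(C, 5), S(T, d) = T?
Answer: 88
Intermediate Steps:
o(t) = 4 (o(t) = 5 - (t + t)/(t + t) = 5 - 2*t/(2*t) = 5 - 2*t*1/(2*t) = 5 - 1*1 = 5 - 1 = 4)
l = 7 (l = 5 - 1*(-2) = 5 + 2 = 7)
H(r) = 7
o(27) + R(H(6)) = 4 + 7*(5 + 7) = 4 + 7*12 = 4 + 84 = 88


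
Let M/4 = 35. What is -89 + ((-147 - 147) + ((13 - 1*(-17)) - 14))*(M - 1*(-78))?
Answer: -60693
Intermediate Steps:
M = 140 (M = 4*35 = 140)
-89 + ((-147 - 147) + ((13 - 1*(-17)) - 14))*(M - 1*(-78)) = -89 + ((-147 - 147) + ((13 - 1*(-17)) - 14))*(140 - 1*(-78)) = -89 + (-294 + ((13 + 17) - 14))*(140 + 78) = -89 + (-294 + (30 - 14))*218 = -89 + (-294 + 16)*218 = -89 - 278*218 = -89 - 60604 = -60693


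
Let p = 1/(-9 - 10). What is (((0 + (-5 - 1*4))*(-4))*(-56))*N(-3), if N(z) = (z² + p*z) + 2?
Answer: -427392/19 ≈ -22494.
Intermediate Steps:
p = -1/19 (p = 1/(-19) = -1/19 ≈ -0.052632)
N(z) = 2 + z² - z/19 (N(z) = (z² - z/19) + 2 = 2 + z² - z/19)
(((0 + (-5 - 1*4))*(-4))*(-56))*N(-3) = (((0 + (-5 - 1*4))*(-4))*(-56))*(2 + (-3)² - 1/19*(-3)) = (((0 + (-5 - 4))*(-4))*(-56))*(2 + 9 + 3/19) = (((0 - 9)*(-4))*(-56))*(212/19) = (-9*(-4)*(-56))*(212/19) = (36*(-56))*(212/19) = -2016*212/19 = -427392/19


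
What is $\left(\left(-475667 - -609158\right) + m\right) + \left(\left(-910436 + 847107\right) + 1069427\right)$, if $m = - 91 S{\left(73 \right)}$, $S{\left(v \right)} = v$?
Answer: $1132946$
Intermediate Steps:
$m = -6643$ ($m = \left(-91\right) 73 = -6643$)
$\left(\left(-475667 - -609158\right) + m\right) + \left(\left(-910436 + 847107\right) + 1069427\right) = \left(\left(-475667 - -609158\right) - 6643\right) + \left(\left(-910436 + 847107\right) + 1069427\right) = \left(\left(-475667 + 609158\right) - 6643\right) + \left(-63329 + 1069427\right) = \left(133491 - 6643\right) + 1006098 = 126848 + 1006098 = 1132946$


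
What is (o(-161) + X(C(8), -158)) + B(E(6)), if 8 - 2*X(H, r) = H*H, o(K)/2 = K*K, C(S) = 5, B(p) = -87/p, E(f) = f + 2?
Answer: 414581/8 ≈ 51823.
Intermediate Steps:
E(f) = 2 + f
o(K) = 2*K² (o(K) = 2*(K*K) = 2*K²)
X(H, r) = 4 - H²/2 (X(H, r) = 4 - H*H/2 = 4 - H²/2)
(o(-161) + X(C(8), -158)) + B(E(6)) = (2*(-161)² + (4 - ½*5²)) - 87/(2 + 6) = (2*25921 + (4 - ½*25)) - 87/8 = (51842 + (4 - 25/2)) - 87*⅛ = (51842 - 17/2) - 87/8 = 103667/2 - 87/8 = 414581/8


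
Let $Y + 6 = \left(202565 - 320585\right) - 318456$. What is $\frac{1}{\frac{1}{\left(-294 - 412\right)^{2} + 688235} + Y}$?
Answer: $- \frac{1186671}{517960531421} \approx -2.291 \cdot 10^{-6}$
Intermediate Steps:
$Y = -436482$ ($Y = -6 + \left(\left(202565 - 320585\right) - 318456\right) = -6 - 436476 = -436482$)
$\frac{1}{\frac{1}{\left(-294 - 412\right)^{2} + 688235} + Y} = \frac{1}{\frac{1}{\left(-294 - 412\right)^{2} + 688235} - 436482} = \frac{1}{\frac{1}{\left(-706\right)^{2} + 688235} - 436482} = \frac{1}{\frac{1}{498436 + 688235} - 436482} = \frac{1}{\frac{1}{1186671} - 436482} = \frac{1}{- \frac{517960531421}{1186671}} = - \frac{1186671}{517960531421}$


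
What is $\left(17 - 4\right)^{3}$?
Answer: $2197$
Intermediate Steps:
$\left(17 - 4\right)^{3} = 13^{3} = 2197$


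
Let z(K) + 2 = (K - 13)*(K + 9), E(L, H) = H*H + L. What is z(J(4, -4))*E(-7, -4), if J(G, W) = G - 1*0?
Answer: -1071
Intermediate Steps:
E(L, H) = L + H² (E(L, H) = H² + L = L + H²)
J(G, W) = G (J(G, W) = G + 0 = G)
z(K) = -2 + (-13 + K)*(9 + K) (z(K) = -2 + (K - 13)*(K + 9) = -2 + (-13 + K)*(9 + K))
z(J(4, -4))*E(-7, -4) = (-119 + 4² - 4*4)*(-7 + (-4)²) = (-119 + 16 - 16)*(-7 + 16) = -119*9 = -1071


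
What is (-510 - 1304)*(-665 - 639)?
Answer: 2365456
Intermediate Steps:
(-510 - 1304)*(-665 - 639) = -1814*(-1304) = 2365456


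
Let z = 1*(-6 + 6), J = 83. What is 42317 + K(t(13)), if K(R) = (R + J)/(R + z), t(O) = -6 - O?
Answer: 803959/19 ≈ 42314.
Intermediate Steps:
z = 0 (z = 1*0 = 0)
K(R) = (83 + R)/R (K(R) = (R + 83)/(R + 0) = (83 + R)/R)
42317 + K(t(13)) = 42317 + (83 + (-6 - 1*13))/(-6 - 1*13) = 42317 + (83 + (-6 - 13))/(-6 - 13) = 42317 + (83 - 19)/(-19) = 42317 - 1/19*64 = 42317 - 64/19 = 803959/19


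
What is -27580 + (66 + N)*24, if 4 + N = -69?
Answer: -27748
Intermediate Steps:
N = -73 (N = -4 - 69 = -73)
-27580 + (66 + N)*24 = -27580 + (66 - 73)*24 = -27580 - 7*24 = -27580 - 168 = -27748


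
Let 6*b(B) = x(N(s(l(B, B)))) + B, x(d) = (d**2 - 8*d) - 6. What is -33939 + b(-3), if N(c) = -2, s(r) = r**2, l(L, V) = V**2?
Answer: -203623/6 ≈ -33937.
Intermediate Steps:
x(d) = -6 + d**2 - 8*d
b(B) = 7/3 + B/6 (b(B) = ((-6 + (-2)**2 - 8*(-2)) + B)/6 = ((-6 + 4 + 16) + B)/6 = (14 + B)/6 = 7/3 + B/6)
-33939 + b(-3) = -33939 + (7/3 + (1/6)*(-3)) = -33939 + (7/3 - 1/2) = -33939 + 11/6 = -203623/6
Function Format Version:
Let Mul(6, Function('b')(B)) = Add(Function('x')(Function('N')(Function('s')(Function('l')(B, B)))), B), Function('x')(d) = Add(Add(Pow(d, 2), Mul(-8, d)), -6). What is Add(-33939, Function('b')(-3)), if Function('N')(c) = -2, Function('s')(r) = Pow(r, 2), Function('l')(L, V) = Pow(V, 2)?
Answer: Rational(-203623, 6) ≈ -33937.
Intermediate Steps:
Function('x')(d) = Add(-6, Pow(d, 2), Mul(-8, d))
Function('b')(B) = Add(Rational(7, 3), Mul(Rational(1, 6), B)) (Function('b')(B) = Mul(Rational(1, 6), Add(Add(-6, Pow(-2, 2), Mul(-8, -2)), B)) = Mul(Rational(1, 6), Add(Add(-6, 4, 16), B)) = Mul(Rational(1, 6), Add(14, B)) = Add(Rational(7, 3), Mul(Rational(1, 6), B)))
Add(-33939, Function('b')(-3)) = Add(-33939, Add(Rational(7, 3), Mul(Rational(1, 6), -3))) = Add(-33939, Add(Rational(7, 3), Rational(-1, 2))) = Add(-33939, Rational(11, 6)) = Rational(-203623, 6)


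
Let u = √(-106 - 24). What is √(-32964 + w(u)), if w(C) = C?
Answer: √(-32964 + I*√130) ≈ 0.0314 + 181.56*I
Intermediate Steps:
u = I*√130 (u = √(-130) = I*√130 ≈ 11.402*I)
√(-32964 + w(u)) = √(-32964 + I*√130)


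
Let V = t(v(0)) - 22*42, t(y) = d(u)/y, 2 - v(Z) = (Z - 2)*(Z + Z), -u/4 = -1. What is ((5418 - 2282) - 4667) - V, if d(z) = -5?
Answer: -1209/2 ≈ -604.50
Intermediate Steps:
u = 4 (u = -4*(-1) = 4)
v(Z) = 2 - 2*Z*(-2 + Z) (v(Z) = 2 - (Z - 2)*(Z + Z) = 2 - (-2 + Z)*2*Z = 2 - 2*Z*(-2 + Z))
t(y) = -5/y
V = -1853/2 (V = -5/(2 - 2*0**2 + 4*0) - 22*42 = -5/(2 - 2*0 + 0) - 924 = -5/(2 + 0 + 0) - 924 = -5/2 - 924 = -1853/2 ≈ -926.50)
((5418 - 2282) - 4667) - V = ((5418 - 2282) - 4667) - 1*(-1853/2) = (3136 - 4667) + 1853/2 = -1531 + 1853/2 = -1209/2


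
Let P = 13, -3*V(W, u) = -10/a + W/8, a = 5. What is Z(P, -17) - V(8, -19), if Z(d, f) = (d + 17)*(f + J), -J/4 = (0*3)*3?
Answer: -1531/3 ≈ -510.33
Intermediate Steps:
J = 0 (J = -4*0*3*3 = -0*3 = -4*0 = 0)
V(W, u) = ⅔ - W/24 (V(W, u) = -(-10/5 + W/8)/3 = -(-10*⅕ + W*(⅛))/3 = -(-2 + W/8)/3 = ⅔ - W/24)
Z(d, f) = f*(17 + d) (Z(d, f) = (d + 17)*(f + 0) = (17 + d)*f = f*(17 + d))
Z(P, -17) - V(8, -19) = -17*(17 + 13) - (⅔ - 1/24*8) = -17*30 - (⅔ - ⅓) = -510 - 1*⅓ = -510 - ⅓ = -1531/3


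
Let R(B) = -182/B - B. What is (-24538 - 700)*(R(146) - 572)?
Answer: 1325121190/73 ≈ 1.8152e+7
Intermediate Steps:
R(B) = -B - 182/B
(-24538 - 700)*(R(146) - 572) = (-24538 - 700)*((-1*146 - 182/146) - 572) = -25238*((-146 - 182*1/146) - 572) = -25238*((-146 - 91/73) - 572) = -25238*(-10749/73 - 572) = -25238*(-52505/73) = 1325121190/73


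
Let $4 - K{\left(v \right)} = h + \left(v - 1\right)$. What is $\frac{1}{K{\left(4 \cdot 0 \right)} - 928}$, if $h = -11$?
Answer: $- \frac{1}{912} \approx -0.0010965$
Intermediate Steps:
$K{\left(v \right)} = 16 - v$ ($K{\left(v \right)} = 4 - \left(-11 + \left(v - 1\right)\right) = 4 - \left(-11 + \left(-1 + v\right)\right) = 4 - \left(-12 + v\right) = 16 - v$)
$\frac{1}{K{\left(4 \cdot 0 \right)} - 928} = \frac{1}{\left(16 - 4 \cdot 0\right) - 928} = \frac{1}{\left(16 - 0\right) - 928} = \frac{1}{\left(16 + 0\right) - 928} = \frac{1}{16 - 928} = \frac{1}{-912} = - \frac{1}{912}$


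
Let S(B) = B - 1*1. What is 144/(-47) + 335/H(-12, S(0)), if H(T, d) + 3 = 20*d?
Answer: -19057/1081 ≈ -17.629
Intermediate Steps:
S(B) = -1 + B (S(B) = B - 1 = -1 + B)
H(T, d) = -3 + 20*d
144/(-47) + 335/H(-12, S(0)) = 144/(-47) + 335/(-3 + 20*(-1 + 0)) = 144*(-1/47) + 335/(-3 + 20*(-1)) = -144/47 + 335/(-3 - 20) = -144/47 + 335/(-23) = -144/47 + 335*(-1/23) = -144/47 - 335/23 = -19057/1081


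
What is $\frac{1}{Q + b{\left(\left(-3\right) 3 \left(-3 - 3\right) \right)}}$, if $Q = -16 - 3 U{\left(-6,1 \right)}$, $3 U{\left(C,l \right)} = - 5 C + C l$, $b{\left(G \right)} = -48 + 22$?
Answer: $- \frac{1}{66} \approx -0.015152$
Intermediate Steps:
$b{\left(G \right)} = -26$
$U{\left(C,l \right)} = - \frac{5 C}{3} + \frac{C l}{3}$ ($U{\left(C,l \right)} = \frac{- 5 C + C l}{3} = - \frac{5 C}{3} + \frac{C l}{3}$)
$Q = -40$ ($Q = -16 - 3 \cdot \frac{1}{3} \left(-6\right) \left(-5 + 1\right) = -16 - 3 \cdot \frac{1}{3} \left(-6\right) \left(-4\right) = -16 - 24 = -40$)
$\frac{1}{Q + b{\left(\left(-3\right) 3 \left(-3 - 3\right) \right)}} = \frac{1}{-40 - 26} = \frac{1}{-66} = - \frac{1}{66}$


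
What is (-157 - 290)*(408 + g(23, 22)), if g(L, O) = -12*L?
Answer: -59004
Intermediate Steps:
(-157 - 290)*(408 + g(23, 22)) = (-157 - 290)*(408 - 12*23) = -447*(408 - 276) = -447*132 = -59004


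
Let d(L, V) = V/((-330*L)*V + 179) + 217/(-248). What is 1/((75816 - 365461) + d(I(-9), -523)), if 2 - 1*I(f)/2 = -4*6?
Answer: -71798872/20796247108637 ≈ -3.4525e-6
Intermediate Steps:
I(f) = 52 (I(f) = 4 - (-8)*6 = 4 - 2*(-24) = 4 + 48 = 52)
d(L, V) = -7/8 + V/(179 - 330*L*V) (d(L, V) = V/(-330*L*V + 179) + 217*(-1/248) = V/(179 - 330*L*V) - 7/8 = -7/8 + V/(179 - 330*L*V))
1/((75816 - 365461) + d(I(-9), -523)) = 1/((75816 - 365461) + (1253 - 8*(-523) - 2310*52*(-523))/(8*(-179 + 330*52*(-523)))) = 1/(-289645 + (1253 + 4184 + 62822760)/(8*(-179 - 8974680))) = 1/(-289645 + (⅛)*62828197/(-8974859)) = 1/(-289645 + (⅛)*(-1/8974859)*62828197) = 1/(-289645 - 62828197/71798872) = 1/(-20796247108637/71798872) = -71798872/20796247108637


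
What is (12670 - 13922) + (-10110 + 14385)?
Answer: 3023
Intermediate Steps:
(12670 - 13922) + (-10110 + 14385) = -1252 + 4275 = 3023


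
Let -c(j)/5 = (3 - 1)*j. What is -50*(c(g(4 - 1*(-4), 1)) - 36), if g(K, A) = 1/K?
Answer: 3725/2 ≈ 1862.5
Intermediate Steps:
g(K, A) = 1/K
c(j) = -10*j (c(j) = -5*(3 - 1)*j = -10*j)
-50*(c(g(4 - 1*(-4), 1)) - 36) = -50*(-10/(4 - 1*(-4)) - 36) = -50*(-10/(4 + 4) - 36) = -50*(-10/8 - 36) = -50*(-10*⅛ - 36) = -50*(-5/4 - 36) = -50*(-149/4) = 3725/2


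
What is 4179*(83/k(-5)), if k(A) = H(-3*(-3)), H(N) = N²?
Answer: 115619/27 ≈ 4282.2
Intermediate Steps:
k(A) = 81 (k(A) = (-3*(-3))² = 9² = 81)
4179*(83/k(-5)) = 4179*(83/81) = 115619/27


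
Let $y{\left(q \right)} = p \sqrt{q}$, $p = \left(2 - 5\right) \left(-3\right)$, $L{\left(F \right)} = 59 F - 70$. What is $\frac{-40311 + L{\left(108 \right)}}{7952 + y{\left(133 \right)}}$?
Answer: $- \frac{38634224}{9031933} + \frac{306081 \sqrt{133}}{63223531} \approx -4.2217$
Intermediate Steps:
$L{\left(F \right)} = -70 + 59 F$
$p = 9$ ($p = \left(-3\right) \left(-3\right) = 9$)
$y{\left(q \right)} = 9 \sqrt{q}$
$\frac{-40311 + L{\left(108 \right)}}{7952 + y{\left(133 \right)}} = \frac{-40311 + \left(-70 + 59 \cdot 108\right)}{7952 + 9 \sqrt{133}} = \frac{-40311 + \left(-70 + 6372\right)}{7952 + 9 \sqrt{133}} = \frac{-40311 + 6302}{7952 + 9 \sqrt{133}} = - \frac{34009}{7952 + 9 \sqrt{133}}$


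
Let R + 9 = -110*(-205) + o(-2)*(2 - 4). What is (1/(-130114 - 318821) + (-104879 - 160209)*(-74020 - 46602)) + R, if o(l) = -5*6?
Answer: 14354906428936094/448935 ≈ 3.1975e+10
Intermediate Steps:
o(l) = -30
R = 22601 (R = -9 + (-110*(-205) - 30*(2 - 4)) = -9 + (22550 - 30*(-2)) = -9 + (22550 + 60) = -9 + 22610 = 22601)
(1/(-130114 - 318821) + (-104879 - 160209)*(-74020 - 46602)) + R = (1/(-130114 - 318821) + (-104879 - 160209)*(-74020 - 46602)) + 22601 = (1/(-448935) - 265088*(-120622)) + 22601 = (-1/448935 + 31975444736) + 22601 = 14354896282556159/448935 + 22601 = 14354906428936094/448935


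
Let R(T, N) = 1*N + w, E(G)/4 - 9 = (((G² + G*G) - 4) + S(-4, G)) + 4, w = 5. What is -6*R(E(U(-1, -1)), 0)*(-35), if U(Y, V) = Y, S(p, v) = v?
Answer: 1050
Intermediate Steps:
E(G) = 36 + 4*G + 8*G² (E(G) = 36 + 4*((((G² + G*G) - 4) + G) + 4) = 36 + 4*((((G² + G²) - 4) + G) + 4) = 36 + 4*(((2*G² - 4) + G) + 4) = 36 + 4*(((-4 + 2*G²) + G) + 4) = 36 + 4*((-4 + G + 2*G²) + 4) = 36 + 4*(G + 2*G²) = 36 + (4*G + 8*G²) = 36 + 4*G + 8*G²)
R(T, N) = 5 + N (R(T, N) = 1*N + 5 = N + 5 = 5 + N)
-6*R(E(U(-1, -1)), 0)*(-35) = -6*(5 + 0)*(-35) = -6*5*(-35) = -30*(-35) = 1050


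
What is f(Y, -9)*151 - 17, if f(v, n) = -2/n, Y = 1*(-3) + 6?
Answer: 149/9 ≈ 16.556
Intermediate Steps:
Y = 3 (Y = -3 + 6 = 3)
f(Y, -9)*151 - 17 = -2/(-9)*151 - 17 = -2*(-⅑)*151 - 17 = (2/9)*151 - 17 = 302/9 - 17 = 149/9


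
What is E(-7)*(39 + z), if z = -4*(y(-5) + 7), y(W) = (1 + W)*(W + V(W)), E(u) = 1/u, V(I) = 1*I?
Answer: 149/7 ≈ 21.286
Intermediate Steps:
V(I) = I
y(W) = 2*W*(1 + W) (y(W) = (1 + W)*(W + W) = (1 + W)*(2*W) = 2*W*(1 + W))
z = -188 (z = -4*(2*(-5)*(1 - 5) + 7) = -4*(2*(-5)*(-4) + 7) = -4*(40 + 7) = -4*47 = -188)
E(-7)*(39 + z) = (39 - 188)/(-7) = -⅐*(-149) = 149/7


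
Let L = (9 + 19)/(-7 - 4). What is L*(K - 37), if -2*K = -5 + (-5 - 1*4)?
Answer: 840/11 ≈ 76.364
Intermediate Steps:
K = 7 (K = -(-5 + (-5 - 1*4))/2 = -(-5 + (-5 - 4))/2 = -(-5 - 9)/2 = -½*(-14) = 7)
L = -28/11 (L = 28/(-11) = 28*(-1/11) = -28/11 ≈ -2.5455)
L*(K - 37) = -28*(7 - 37)/11 = -28/11*(-30) = 840/11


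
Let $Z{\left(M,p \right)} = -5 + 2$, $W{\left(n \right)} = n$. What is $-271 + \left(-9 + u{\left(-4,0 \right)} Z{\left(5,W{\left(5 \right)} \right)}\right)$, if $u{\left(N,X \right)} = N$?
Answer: $-268$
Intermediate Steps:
$Z{\left(M,p \right)} = -3$
$-271 + \left(-9 + u{\left(-4,0 \right)} Z{\left(5,W{\left(5 \right)} \right)}\right) = -271 - -3 = -271 + \left(-9 + 12\right) = -271 + 3 = -268$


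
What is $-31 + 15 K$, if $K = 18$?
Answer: $239$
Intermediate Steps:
$-31 + 15 K = -31 + 15 \cdot 18 = -31 + 270 = 239$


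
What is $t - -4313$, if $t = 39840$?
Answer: $44153$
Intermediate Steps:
$t - -4313 = 39840 - -4313 = 39840 + 4313 = 44153$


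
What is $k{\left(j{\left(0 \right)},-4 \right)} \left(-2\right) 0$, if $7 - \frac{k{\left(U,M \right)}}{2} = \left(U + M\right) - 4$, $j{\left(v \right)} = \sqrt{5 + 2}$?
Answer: $0$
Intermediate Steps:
$j{\left(v \right)} = \sqrt{7}$
$k{\left(U,M \right)} = 22 - 2 M - 2 U$ ($k{\left(U,M \right)} = 14 - 2 \left(\left(U + M\right) - 4\right) = 14 - 2 \left(\left(M + U\right) - 4\right) = 14 - 2 \left(-4 + M + U\right) = 14 - \left(-8 + 2 M + 2 U\right) = 22 - 2 M - 2 U$)
$k{\left(j{\left(0 \right)},-4 \right)} \left(-2\right) 0 = \left(22 - -8 - 2 \sqrt{7}\right) \left(-2\right) 0 = \left(22 + 8 - 2 \sqrt{7}\right) \left(-2\right) 0 = \left(30 - 2 \sqrt{7}\right) \left(-2\right) 0 = \left(-60 + 4 \sqrt{7}\right) 0 = 0$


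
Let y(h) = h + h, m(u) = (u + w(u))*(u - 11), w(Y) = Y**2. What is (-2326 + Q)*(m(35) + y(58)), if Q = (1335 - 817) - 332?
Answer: -64961840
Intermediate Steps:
m(u) = (-11 + u)*(u + u**2) (m(u) = (u + u**2)*(u - 11) = (u + u**2)*(-11 + u) = (-11 + u)*(u + u**2))
y(h) = 2*h
Q = 186 (Q = 518 - 332 = 186)
(-2326 + Q)*(m(35) + y(58)) = (-2326 + 186)*(35*(-11 + 35**2 - 10*35) + 2*58) = -2140*(35*(-11 + 1225 - 350) + 116) = -2140*(35*864 + 116) = -2140*(30240 + 116) = -2140*30356 = -64961840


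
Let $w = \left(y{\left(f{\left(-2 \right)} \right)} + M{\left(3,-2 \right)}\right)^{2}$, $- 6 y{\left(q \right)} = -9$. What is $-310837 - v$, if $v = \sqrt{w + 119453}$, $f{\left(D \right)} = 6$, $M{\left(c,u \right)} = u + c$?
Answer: $-310837 - \frac{3 \sqrt{53093}}{2} \approx -3.1118 \cdot 10^{5}$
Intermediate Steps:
$M{\left(c,u \right)} = c + u$
$y{\left(q \right)} = \frac{3}{2}$ ($y{\left(q \right)} = \left(- \frac{1}{6}\right) \left(-9\right) = \frac{3}{2}$)
$w = \frac{25}{4}$ ($w = \left(\frac{3}{2} + \left(3 - 2\right)\right)^{2} = \left(\frac{3}{2} + 1\right)^{2} = \left(\frac{5}{2}\right)^{2} = \frac{25}{4} \approx 6.25$)
$v = \frac{3 \sqrt{53093}}{2}$ ($v = \sqrt{\frac{25}{4} + 119453} = \sqrt{\frac{477837}{4}} = \frac{3 \sqrt{53093}}{2} \approx 345.63$)
$-310837 - v = -310837 - \frac{3 \sqrt{53093}}{2}$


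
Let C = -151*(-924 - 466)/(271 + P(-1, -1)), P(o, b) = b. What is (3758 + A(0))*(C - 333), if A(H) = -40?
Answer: 44608564/27 ≈ 1.6522e+6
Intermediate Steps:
C = 20989/27 (C = -151*(-924 - 466)/(271 - 1) = -151/(270/(-1390)) = -151/(270*(-1/1390)) = -151/(-27/139) = -151*(-139/27) = 20989/27 ≈ 777.37)
(3758 + A(0))*(C - 333) = (3758 - 40)*(20989/27 - 333) = 3718*(11998/27) = 44608564/27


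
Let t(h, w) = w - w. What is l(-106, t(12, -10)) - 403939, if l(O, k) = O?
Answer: -404045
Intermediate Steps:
t(h, w) = 0
l(-106, t(12, -10)) - 403939 = -106 - 403939 = -404045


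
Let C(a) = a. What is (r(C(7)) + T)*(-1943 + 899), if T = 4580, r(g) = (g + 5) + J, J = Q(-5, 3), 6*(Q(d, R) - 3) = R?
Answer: -4797702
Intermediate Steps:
Q(d, R) = 3 + R/6
J = 7/2 (J = 3 + (1/6)*3 = 3 + 1/2 = 7/2 ≈ 3.5000)
r(g) = 17/2 + g (r(g) = (g + 5) + 7/2 = (5 + g) + 7/2 = 17/2 + g)
(r(C(7)) + T)*(-1943 + 899) = ((17/2 + 7) + 4580)*(-1943 + 899) = (31/2 + 4580)*(-1044) = (9191/2)*(-1044) = -4797702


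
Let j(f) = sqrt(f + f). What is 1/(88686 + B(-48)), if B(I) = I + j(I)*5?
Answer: 14773/1309449574 - 5*I*sqrt(6)/1964174361 ≈ 1.1282e-5 - 6.2354e-9*I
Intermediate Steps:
j(f) = sqrt(2)*sqrt(f) (j(f) = sqrt(2*f) = sqrt(2)*sqrt(f))
B(I) = I + 5*sqrt(2)*sqrt(I) (B(I) = I + (sqrt(2)*sqrt(I))*5 = I + 5*sqrt(2)*sqrt(I))
1/(88686 + B(-48)) = 1/(88686 + (-48 + 5*sqrt(2)*sqrt(-48))) = 1/(88686 + (-48 + 5*sqrt(2)*(4*I*sqrt(3)))) = 1/(88686 + (-48 + 20*I*sqrt(6))) = 1/(88638 + 20*I*sqrt(6))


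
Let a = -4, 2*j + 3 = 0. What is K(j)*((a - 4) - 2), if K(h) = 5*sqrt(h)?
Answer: -25*I*sqrt(6) ≈ -61.237*I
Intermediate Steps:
j = -3/2 (j = -3/2 + (1/2)*0 = -3/2 + 0 = -3/2 ≈ -1.5000)
K(j)*((a - 4) - 2) = (5*sqrt(-3/2))*((-4 - 4) - 2) = (5*(I*sqrt(6)/2))*(-8 - 2) = (5*I*sqrt(6)/2)*(-10) = -25*I*sqrt(6)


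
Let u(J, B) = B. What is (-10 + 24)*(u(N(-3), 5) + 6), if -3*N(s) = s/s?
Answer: 154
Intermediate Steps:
N(s) = -⅓ (N(s) = -s/(3*s) = -⅓*1 = -⅓)
(-10 + 24)*(u(N(-3), 5) + 6) = (-10 + 24)*(5 + 6) = 14*11 = 154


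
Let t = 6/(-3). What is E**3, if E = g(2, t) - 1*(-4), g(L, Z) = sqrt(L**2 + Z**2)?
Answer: 160 + 112*sqrt(2) ≈ 318.39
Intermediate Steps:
t = -2 (t = 6*(-1/3) = -2)
E = 4 + 2*sqrt(2) (E = sqrt(2**2 + (-2)**2) - 1*(-4) = sqrt(4 + 4) + 4 = sqrt(8) + 4 = 2*sqrt(2) + 4 = 4 + 2*sqrt(2) ≈ 6.8284)
E**3 = (4 + 2*sqrt(2))**3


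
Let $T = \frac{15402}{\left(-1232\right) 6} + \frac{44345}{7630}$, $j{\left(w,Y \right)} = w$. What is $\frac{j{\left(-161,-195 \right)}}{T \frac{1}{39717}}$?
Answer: $- \frac{858696155856}{500669} \approx -1.7151 \cdot 10^{6}$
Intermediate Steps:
$T = \frac{500669}{134288}$ ($T = \frac{15402}{-7392} + 44345 \cdot \frac{1}{7630} = 15402 \left(- \frac{1}{7392}\right) + \frac{1267}{218} = - \frac{2567}{1232} + \frac{1267}{218} = \frac{500669}{134288} \approx 3.7283$)
$\frac{j{\left(-161,-195 \right)}}{T \frac{1}{39717}} = - \frac{161}{\frac{500669}{134288} \cdot \frac{1}{39717}} = - \frac{161}{\frac{500669}{5333516496}} = \left(-161\right) \frac{5333516496}{500669} = - \frac{858696155856}{500669}$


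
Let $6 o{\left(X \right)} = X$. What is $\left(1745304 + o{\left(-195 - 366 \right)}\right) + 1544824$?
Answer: $\frac{6580069}{2} \approx 3.29 \cdot 10^{6}$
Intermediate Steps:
$o{\left(X \right)} = \frac{X}{6}$
$\left(1745304 + o{\left(-195 - 366 \right)}\right) + 1544824 = \left(1745304 + \frac{-195 - 366}{6}\right) + 1544824 = \left(1745304 + \frac{1}{6} \left(-561\right)\right) + 1544824 = \left(1745304 - \frac{187}{2}\right) + 1544824 = \frac{3490421}{2} + 1544824 = \frac{6580069}{2}$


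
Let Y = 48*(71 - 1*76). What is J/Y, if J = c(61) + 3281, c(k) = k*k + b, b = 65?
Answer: -7067/240 ≈ -29.446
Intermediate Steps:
c(k) = 65 + k² (c(k) = k*k + 65 = k² + 65 = 65 + k²)
Y = -240 (Y = 48*(71 - 76) = 48*(-5) = -240)
J = 7067 (J = (65 + 61²) + 3281 = (65 + 3721) + 3281 = 3786 + 3281 = 7067)
J/Y = 7067/(-240) = 7067*(-1/240) = -7067/240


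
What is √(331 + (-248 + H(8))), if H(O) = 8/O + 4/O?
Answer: 13*√2/2 ≈ 9.1924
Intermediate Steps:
H(O) = 12/O
√(331 + (-248 + H(8))) = √(331 + (-248 + 12/8)) = √(331 + (-248 + 12*(⅛))) = √(331 + (-248 + 3/2)) = √(331 - 493/2) = √(169/2) = 13*√2/2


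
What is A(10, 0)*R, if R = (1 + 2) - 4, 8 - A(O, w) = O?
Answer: 2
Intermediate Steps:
A(O, w) = 8 - O
R = -1 (R = 3 - 4 = -1)
A(10, 0)*R = (8 - 1*10)*(-1) = (8 - 10)*(-1) = -2*(-1) = 2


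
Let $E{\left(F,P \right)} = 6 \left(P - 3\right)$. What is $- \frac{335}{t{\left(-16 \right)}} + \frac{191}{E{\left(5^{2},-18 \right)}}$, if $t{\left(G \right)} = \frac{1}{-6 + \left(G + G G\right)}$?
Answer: $- \frac{9877331}{126} \approx -78392.0$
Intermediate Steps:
$E{\left(F,P \right)} = -18 + 6 P$ ($E{\left(F,P \right)} = 6 \left(-3 + P\right) = -18 + 6 P$)
$t{\left(G \right)} = \frac{1}{-6 + G + G^{2}}$ ($t{\left(G \right)} = \frac{1}{-6 + \left(G + G^{2}\right)} = \frac{1}{-6 + G + G^{2}}$)
$- \frac{335}{t{\left(-16 \right)}} + \frac{191}{E{\left(5^{2},-18 \right)}} = - \frac{335}{\frac{1}{-6 - 16 + \left(-16\right)^{2}}} + \frac{191}{-18 + 6 \left(-18\right)} = - \frac{335}{\frac{1}{-6 - 16 + 256}} + \frac{191}{-18 - 108} = - \frac{335}{\frac{1}{234}} + \frac{191}{-126} = - 335 \frac{1}{\frac{1}{234}} + 191 \left(- \frac{1}{126}\right) = \left(-335\right) 234 - \frac{191}{126} = -78390 - \frac{191}{126} = - \frac{9877331}{126}$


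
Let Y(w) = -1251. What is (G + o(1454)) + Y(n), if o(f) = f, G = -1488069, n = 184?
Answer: -1487866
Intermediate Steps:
(G + o(1454)) + Y(n) = (-1488069 + 1454) - 1251 = -1486615 - 1251 = -1487866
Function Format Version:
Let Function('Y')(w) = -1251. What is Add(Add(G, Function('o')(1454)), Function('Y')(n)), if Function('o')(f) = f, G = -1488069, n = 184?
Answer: -1487866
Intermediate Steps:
Add(Add(G, Function('o')(1454)), Function('Y')(n)) = Add(Add(-1488069, 1454), -1251) = Add(-1486615, -1251) = -1487866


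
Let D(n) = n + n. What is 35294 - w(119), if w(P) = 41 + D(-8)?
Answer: 35269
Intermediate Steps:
D(n) = 2*n
w(P) = 25 (w(P) = 41 + 2*(-8) = 41 - 16 = 25)
35294 - w(119) = 35294 - 1*25 = 35294 - 25 = 35269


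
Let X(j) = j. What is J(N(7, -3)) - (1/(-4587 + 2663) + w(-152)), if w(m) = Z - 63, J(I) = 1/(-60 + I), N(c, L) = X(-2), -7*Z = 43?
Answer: 28861179/417508 ≈ 69.127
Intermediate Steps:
Z = -43/7 (Z = -1/7*43 = -43/7 ≈ -6.1429)
N(c, L) = -2
w(m) = -484/7 (w(m) = -43/7 - 63 = -484/7)
J(N(7, -3)) - (1/(-4587 + 2663) + w(-152)) = 1/(-60 - 2) - (1/(-4587 + 2663) - 484/7) = 1/(-62) - (1/(-1924) - 484/7) = -1/62 - (-1/1924 - 484/7) = -1/62 - 1*(-931223/13468) = -1/62 + 931223/13468 = 28861179/417508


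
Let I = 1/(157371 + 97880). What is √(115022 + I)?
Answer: √7494036762976273/255251 ≈ 339.15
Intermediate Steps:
I = 1/255251 ≈ 3.9177e-6
√(115022 + I) = √(115022 + 1/255251) = √(29359480523/255251) = √7494036762976273/255251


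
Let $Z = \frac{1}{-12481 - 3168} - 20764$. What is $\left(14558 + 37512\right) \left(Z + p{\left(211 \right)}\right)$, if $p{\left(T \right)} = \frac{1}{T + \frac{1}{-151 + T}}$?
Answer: $- \frac{214216588871016190}{198131989} \approx -1.0812 \cdot 10^{9}$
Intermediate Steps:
$Z = - \frac{324935837}{15649}$ ($Z = \frac{1}{-15649} - 20764 = - \frac{1}{15649} - 20764 = - \frac{324935837}{15649} \approx -20764.0$)
$\left(14558 + 37512\right) \left(Z + p{\left(211 \right)}\right) = \left(14558 + 37512\right) \left(- \frac{324935837}{15649} + \frac{-151 + 211}{1 + 211^{2} - 31861}\right) = 52070 \left(- \frac{324935837}{15649} + \frac{1}{1 + 44521 - 31861} \cdot 60\right) = 52070 \left(- \frac{324935837}{15649} + \frac{1}{12661} \cdot 60\right) = 52070 \left(- \frac{324935837}{15649} + \frac{60}{12661}\right) = 52070 \left(- \frac{4114011693317}{198131989}\right) = - \frac{214216588871016190}{198131989}$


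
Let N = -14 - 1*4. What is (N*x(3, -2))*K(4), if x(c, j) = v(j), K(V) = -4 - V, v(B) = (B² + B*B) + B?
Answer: 864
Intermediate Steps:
v(B) = B + 2*B² (v(B) = (B² + B²) + B = 2*B² + B = B + 2*B²)
N = -18 (N = -14 - 4 = -18)
x(c, j) = j*(1 + 2*j)
(N*x(3, -2))*K(4) = (-(-36)*(1 + 2*(-2)))*(-4 - 1*4) = (-(-36)*(1 - 4))*(-4 - 4) = -(-36)*(-3)*(-8) = -18*6*(-8) = -108*(-8) = 864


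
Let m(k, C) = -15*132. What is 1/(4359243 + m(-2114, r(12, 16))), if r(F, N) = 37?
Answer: 1/4357263 ≈ 2.2950e-7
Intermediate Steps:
m(k, C) = -1980
1/(4359243 + m(-2114, r(12, 16))) = 1/(4359243 - 1980) = 1/4357263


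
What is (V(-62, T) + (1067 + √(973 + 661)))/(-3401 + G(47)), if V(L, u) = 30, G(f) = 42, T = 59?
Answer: -1097/3359 - √1634/3359 ≈ -0.33862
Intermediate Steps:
(V(-62, T) + (1067 + √(973 + 661)))/(-3401 + G(47)) = (30 + (1067 + √(973 + 661)))/(-3401 + 42) = (30 + (1067 + √1634))/(-3359) = (1097 + √1634)*(-1/3359) = -1097/3359 - √1634/3359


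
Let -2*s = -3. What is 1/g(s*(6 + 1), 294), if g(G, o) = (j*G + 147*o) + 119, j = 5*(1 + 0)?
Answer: 2/86779 ≈ 2.3047e-5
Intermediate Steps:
s = 3/2 (s = -1/2*(-3) = 3/2 ≈ 1.5000)
j = 5 (j = 5*1 = 5)
g(G, o) = 119 + 5*G + 147*o (g(G, o) = (5*G + 147*o) + 119 = 119 + 5*G + 147*o)
1/g(s*(6 + 1), 294) = 1/(119 + 5*(3*(6 + 1)/2) + 147*294) = 1/(119 + 5*((3/2)*7) + 43218) = 1/(119 + 5*(21/2) + 43218) = 1/(119 + 105/2 + 43218) = 1/(86779/2) = 2/86779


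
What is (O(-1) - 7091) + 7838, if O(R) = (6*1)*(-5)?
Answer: 717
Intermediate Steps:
O(R) = -30 (O(R) = 6*(-5) = -30)
(O(-1) - 7091) + 7838 = (-30 - 7091) + 7838 = -7121 + 7838 = 717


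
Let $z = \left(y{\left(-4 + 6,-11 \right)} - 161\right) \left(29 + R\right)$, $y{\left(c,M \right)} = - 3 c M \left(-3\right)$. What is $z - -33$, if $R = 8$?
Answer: $-13250$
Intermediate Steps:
$y{\left(c,M \right)} = 9 M c$ ($y{\left(c,M \right)} = - 3 M c \left(-3\right) = 9 M c$)
$z = -13283$ ($z = \left(9 \left(-11\right) \left(-4 + 6\right) - 161\right) \left(29 + 8\right) = \left(9 \left(-11\right) 2 - 161\right) 37 = \left(-198 - 161\right) 37 = \left(-359\right) 37 = -13283$)
$z - -33 = -13283 - -33 = -13283 + 33 = -13250$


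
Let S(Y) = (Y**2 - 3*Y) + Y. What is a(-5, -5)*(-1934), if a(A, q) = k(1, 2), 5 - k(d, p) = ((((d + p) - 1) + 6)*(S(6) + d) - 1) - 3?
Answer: 369394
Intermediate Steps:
S(Y) = Y**2 - 2*Y
k(d, p) = 9 - (24 + d)*(5 + d + p) (k(d, p) = 5 - (((((d + p) - 1) + 6)*(6*(-2 + 6) + d) - 1) - 3) = 5 - ((((-1 + d + p) + 6)*(6*4 + d) - 1) - 3) = 5 - (((5 + d + p)*(24 + d) - 1) - 3) = 5 - (((24 + d)*(5 + d + p) - 1) - 3) = 5 - ((-1 + (24 + d)*(5 + d + p)) - 3) = 5 - (-4 + (24 + d)*(5 + d + p)) = 5 + (4 - (24 + d)*(5 + d + p)) = 9 - (24 + d)*(5 + d + p))
a(A, q) = -191 (a(A, q) = -111 - 1*1**2 - 29*1 - 24*2 - 1*1*2 = -111 - 1*1 - 29 - 48 - 2 = -111 - 1 - 29 - 48 - 2 = -191)
a(-5, -5)*(-1934) = -191*(-1934) = 369394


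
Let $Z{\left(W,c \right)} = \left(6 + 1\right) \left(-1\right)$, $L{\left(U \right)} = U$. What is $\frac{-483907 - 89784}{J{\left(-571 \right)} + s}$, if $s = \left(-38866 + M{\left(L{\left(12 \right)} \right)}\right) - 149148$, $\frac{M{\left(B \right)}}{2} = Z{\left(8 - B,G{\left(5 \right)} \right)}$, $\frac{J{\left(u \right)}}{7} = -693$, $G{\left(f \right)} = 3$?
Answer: $\frac{573691}{192879} \approx 2.9744$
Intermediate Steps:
$J{\left(u \right)} = -4851$ ($J{\left(u \right)} = 7 \left(-693\right) = -4851$)
$Z{\left(W,c \right)} = -7$ ($Z{\left(W,c \right)} = 7 \left(-1\right) = -7$)
$M{\left(B \right)} = -14$ ($M{\left(B \right)} = 2 \left(-7\right) = -14$)
$s = -188028$ ($s = \left(-38866 - 14\right) - 149148 = -38880 - 149148 = -188028$)
$\frac{-483907 - 89784}{J{\left(-571 \right)} + s} = \frac{-483907 - 89784}{-4851 - 188028} = - \frac{573691}{-192879} = \left(-573691\right) \left(- \frac{1}{192879}\right) = \frac{573691}{192879}$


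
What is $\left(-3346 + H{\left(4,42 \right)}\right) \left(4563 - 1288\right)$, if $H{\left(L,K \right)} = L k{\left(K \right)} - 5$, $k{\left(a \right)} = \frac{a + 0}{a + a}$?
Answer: $-10967975$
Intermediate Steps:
$k{\left(a \right)} = \frac{1}{2}$ ($k{\left(a \right)} = \frac{a}{2 a} = a \frac{1}{2 a} = \frac{1}{2}$)
$H{\left(L,K \right)} = -5 + \frac{L}{2}$ ($H{\left(L,K \right)} = L \frac{1}{2} - 5 = \frac{L}{2} - 5 = -5 + \frac{L}{2}$)
$\left(-3346 + H{\left(4,42 \right)}\right) \left(4563 - 1288\right) = \left(-3346 + \left(-5 + \frac{1}{2} \cdot 4\right)\right) \left(4563 - 1288\right) = \left(-3346 + \left(-5 + 2\right)\right) 3275 = \left(-3346 - 3\right) 3275 = \left(-3349\right) 3275 = -10967975$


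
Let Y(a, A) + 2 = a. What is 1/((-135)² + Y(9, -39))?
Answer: 1/18232 ≈ 5.4849e-5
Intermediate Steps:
Y(a, A) = -2 + a
1/((-135)² + Y(9, -39)) = 1/((-135)² + (-2 + 9)) = 1/(18225 + 7) = 1/18232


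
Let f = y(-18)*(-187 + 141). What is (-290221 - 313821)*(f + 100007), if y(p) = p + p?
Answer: -61408721846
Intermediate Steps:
y(p) = 2*p
f = 1656 (f = (2*(-18))*(-187 + 141) = -36*(-46) = 1656)
(-290221 - 313821)*(f + 100007) = (-290221 - 313821)*(1656 + 100007) = -604042*101663 = -61408721846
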